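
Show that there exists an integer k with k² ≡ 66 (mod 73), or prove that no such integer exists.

No, no such integer exists.

73 is prime, so by Euler's criterion 66 is a square mod 73 iff 66^((73−1)/2) = 66^36 ≡ 1 (mod 73).
Squaring successively (mod 73): 66^2 = 4356 ≡ 49; 66^4 ≡ 49² = 2401 ≡ 65; 66^8 ≡ 65² = 4225 ≡ 64; 66^16 ≡ 64² = 4096 ≡ 8; 66^32 ≡ 8² = 64 ≡ 64.
Since 36 = 32 + 4, 66^36 ≡ 64 · 65; multiplying out mod 73: 64·65 = 4160 ≡ 72. Thus 66^36 ≡ 72 ≡ −1 (mod 73).
The value −1 means 66 is a non-residue modulo 73, so k² ≡ 66 (mod 73) is impossible.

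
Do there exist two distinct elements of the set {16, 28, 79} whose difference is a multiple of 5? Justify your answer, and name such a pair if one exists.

No such pair exists.

Two integers differ by a multiple of 5 exactly when they have the same residue mod 5. The residues are 16↦1, 28↦3, 79↦4.
All 3 residues are distinct, so no two elements differ by a multiple of 5.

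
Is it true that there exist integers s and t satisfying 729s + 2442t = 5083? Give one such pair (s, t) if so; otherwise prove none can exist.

Any value of 729s + 2442t is a multiple of gcd(729, 2442) = 3.
However 5083 leaves remainder 1 on division by 3.
Hence no integers s, t satisfy the equation.

No, no such integers exist.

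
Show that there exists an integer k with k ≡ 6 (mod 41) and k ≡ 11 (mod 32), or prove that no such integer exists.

k = 1195

Since 41 and 32 share no common factor, CRT says the pair of congruences has a solution (unique mod 1312).
Any solution of the first congruence is k = 6 + 41t; substituting into the second, 41t ≡ 11 − 6 ≡ 5 (mod 32).
41 ≡ 9 (mod 32), so this reads 9t ≡ 5 (mod 32). To invert 9 modulo 32: 32 = 3·9 + 5, 9 = 1·5 + 4, 5 = 1·4 + 1, 4 = 4·1 + 0, and unwinding, 1 = 5 − 1·4 = 5 − (9 − 1·5) = −9 + 2·5 = −9 + 2·(32 − 3·9) = 2·32 − 7·9. Thus 9⁻¹ ≡ -7 ≡ 25 (mod 32).
Multiplying by 25: t ≡ 25·5 = 125 ≡ 29 (mod 32).
With t = 29: k = 6 + 41·29 = 1195.
Verify: 1195 = 29·41 + 6 and 1195 = 37·32 + 11. ✓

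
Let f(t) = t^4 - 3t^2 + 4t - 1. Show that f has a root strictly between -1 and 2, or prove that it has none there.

Such a root exists.

f(-1) = -7 and f(2) = 11, which have opposite signs.
Since f is a polynomial it is continuous on [-1, 2].
By the Intermediate Value Theorem f must vanish at some point of (-1, 2).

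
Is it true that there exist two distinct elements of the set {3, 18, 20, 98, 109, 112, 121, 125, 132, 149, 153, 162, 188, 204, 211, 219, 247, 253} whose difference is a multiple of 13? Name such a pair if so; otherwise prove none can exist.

3 mod 13 = 3 and 211 mod 13 = 3, so 211 − 3 = 208 = 16·13.

The pair (3, 211) works.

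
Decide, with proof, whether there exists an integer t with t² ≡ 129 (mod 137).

Take t = 102. Then 102² = 10404 = 75·137 + 129, so 102² ≡ 129 (mod 137).

t = 102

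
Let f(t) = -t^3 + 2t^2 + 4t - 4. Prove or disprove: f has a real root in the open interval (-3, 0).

f(-3) = 29 and f(0) = -4, which have opposite signs.
f is continuous everywhere (it is a polynomial), in particular on [-3, 0].
By the Intermediate Value Theorem f must vanish at some point of (-3, 0).

Such a root exists.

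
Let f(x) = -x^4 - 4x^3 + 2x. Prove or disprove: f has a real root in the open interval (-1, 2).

Such a root exists.

f(-1) = 1 and f(2) = -44, which have opposite signs.
f is continuous everywhere (it is a polynomial), in particular on [-1, 2].
By the Intermediate Value Theorem, f takes the value 0 somewhere in the open interval.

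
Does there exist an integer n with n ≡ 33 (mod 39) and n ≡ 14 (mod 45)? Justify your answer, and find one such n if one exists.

No such integer exists.

Reduce both congruences modulo 3, which divides 39 and 45: they say n ≡ 33 (mod 3) and n ≡ 14 (mod 3).
But 33 mod 3 = 0 while 14 mod 3 = 2, a contradiction.
Hence the system has no solution.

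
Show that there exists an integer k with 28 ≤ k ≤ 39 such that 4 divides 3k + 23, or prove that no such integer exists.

k = 31

Try k = 31: 3·31 + 23 = 116 = 29·4, which is divisible by 4.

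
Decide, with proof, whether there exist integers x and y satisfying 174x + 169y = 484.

x = 63, y = -62

Since gcd(174, 169) = 1, every integer is an integer combination of 174 and 169.
Euclidean algorithm: 174 = 1·169 + 5, 169 = 33·5 + 4, 5 = 1·4 + 1, 4 = 4·1 + 0.
Unwinding: 1 = 5 − 1·4 = 5 − (169 − 33·5) = −169 + 34·5 = −169 + 34·(174 − 1·169) = 34·174 − 35·169, i.e. 174·34 + 169·(-35) = 1.
Times 484: 174·16456 + 169·(-16940) = 484, so (16456, -16940) solves it.
The general solution is x = 16456 + 169k, y = -16940 − 174k; taking k = -97 gives the smaller pair x = 63, y = -62.
Indeed 174·63 + 169·(-62) = 10962 − 10478 = 484.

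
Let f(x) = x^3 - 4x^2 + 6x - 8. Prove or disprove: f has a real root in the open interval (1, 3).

Such a root exists.

f(1) = -5 and f(3) = 1, which have opposite signs.
f is continuous everywhere (it is a polynomial), in particular on [1, 3].
By the Intermediate Value Theorem, f takes the value 0 somewhere in the open interval.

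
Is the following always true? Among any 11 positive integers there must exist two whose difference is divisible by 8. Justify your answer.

Yes, this is always true.

There are exactly 8 possible remainders on division by 8.
Since 11 > 8, two of the 11 integers must share a residue class by the pigeonhole principle; call them a and b.
Their difference a − b is then a multiple of 8.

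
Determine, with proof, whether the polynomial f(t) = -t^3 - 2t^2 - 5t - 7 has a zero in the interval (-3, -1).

f(-3) = 17 and f(-1) = -3, which have opposite signs.
Since f is a polynomial it is continuous on [-3, -1].
By the Intermediate Value Theorem f must vanish at some point of (-3, -1).

Such a root exists.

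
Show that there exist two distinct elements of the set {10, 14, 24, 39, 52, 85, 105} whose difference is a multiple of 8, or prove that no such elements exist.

Residues mod 8: 10↦2, 14↦6, 24↦0, 39↦7, 52↦4, 85↦5, 105↦1.
These 7 residues are pairwise different, hence no difference of two elements is divisible by 8.

There is no such pair.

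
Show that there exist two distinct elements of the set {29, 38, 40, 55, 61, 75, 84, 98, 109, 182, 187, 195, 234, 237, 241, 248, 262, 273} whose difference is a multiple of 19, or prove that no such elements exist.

Reduce each element modulo 19: 29↦10, 38↦0, 40↦2, 55↦17, 61↦4, 75↦18, 84↦8, 98↦3, 109↦14, 182↦11, 187↦16, 195↦5, 234↦6, 237↦9, 241↦13, 248↦1, 262↦15, 273↦7.
All 18 residues are distinct, so no two elements differ by a multiple of 19.

No, no such pair exists.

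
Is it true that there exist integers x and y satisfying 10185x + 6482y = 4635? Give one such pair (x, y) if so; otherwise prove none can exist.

gcd(10185, 6482) = 7, so every integer of the form 10185x + 6482y is a multiple of 7.
But 4635 is not a multiple of 7 (it leaves remainder 1).
Therefore 10185x + 6482y = 4635 has no solution in integers.

No, no such integers exist.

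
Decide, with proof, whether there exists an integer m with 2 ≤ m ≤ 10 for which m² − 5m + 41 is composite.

At m = 2: 2² − 5·2 + 41 = 35 = 5·7, which is composite.

m = 2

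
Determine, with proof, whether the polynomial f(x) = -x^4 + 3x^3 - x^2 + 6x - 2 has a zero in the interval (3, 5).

f(3) = 7 and f(5) = -247, which have opposite signs.
f is continuous everywhere (it is a polynomial), in particular on [3, 5].
By the Intermediate Value Theorem f must vanish at some point of (3, 5).

Such a root exists.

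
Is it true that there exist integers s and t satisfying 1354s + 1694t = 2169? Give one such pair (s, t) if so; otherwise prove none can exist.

There are no such integers.

Both 1354 and 1694 are divisible by gcd(1354, 1694) = 2, hence so is any combination 1354s + 1694t.
But 2169 is not a multiple of 2 (it leaves remainder 1).
So the equation is unsolvable over ℤ.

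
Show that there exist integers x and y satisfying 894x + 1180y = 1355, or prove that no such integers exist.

gcd(894, 1180) = 2, so every integer of the form 894x + 1180y is a multiple of 2.
However 1355 leaves remainder 1 on division by 2.
Therefore 894x + 1180y = 1355 has no solution in integers.

There are no such integers.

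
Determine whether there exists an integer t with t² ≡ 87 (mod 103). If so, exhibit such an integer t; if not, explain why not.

103 is prime, so by Euler's criterion 87 is a square mod 103 iff 87^((103−1)/2) = 87^51 ≡ 1 (mod 103).
Squaring successively (mod 103): 87^2 = 7569 ≡ 50; 87^4 ≡ 50² = 2500 ≡ 28; 87^8 ≡ 28² = 784 ≡ 63; 87^16 ≡ 63² = 3969 ≡ 55; 87^32 ≡ 55² = 3025 ≡ 38.
Since 51 = 32 + 16 + 2 + 1, 87^51 ≡ 38 · 55 · 50 · 87; multiplying out mod 103: 38·55 = 2090 ≡ 30, then 30·50 = 1500 ≡ 58, then 58·87 = 5046 ≡ 102. Thus 87^51 ≡ 102 ≡ −1 (mod 103).
By Euler's criterion 87 is a quadratic non-residue mod 103: no t satisfies t² ≡ 87 (mod 103).

No such integer exists.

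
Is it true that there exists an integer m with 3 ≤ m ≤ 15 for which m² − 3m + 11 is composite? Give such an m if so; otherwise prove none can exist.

At m = 13: 13² − 3·13 + 11 = 141 = 3·47, which is composite.

m = 13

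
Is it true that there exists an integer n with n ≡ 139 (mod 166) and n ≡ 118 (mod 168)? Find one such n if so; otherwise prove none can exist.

Both moduli are multiples of 2 = gcd(166, 168), so any solution would satisfy n ≡ 139 and n ≡ 118 modulo 2 simultaneously.
These are incompatible: 139 − 118 = 21 is not divisible by 2.
Hence the system has no solution.

No such integer exists.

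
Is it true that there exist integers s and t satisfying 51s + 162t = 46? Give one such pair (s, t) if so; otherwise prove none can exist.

Any value of 51s + 162t is a multiple of gcd(51, 162) = 3.
But 46 = 3·15 + 1, so 3 ∤ 46.
Hence no integers s, t satisfy the equation.

No such integers exist.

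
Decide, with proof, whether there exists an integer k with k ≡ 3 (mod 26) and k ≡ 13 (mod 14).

k = 55

The moduli are not coprime: gcd(26, 14) = 2. Compatibility requires 2 ∣ (13 − 3) = 10, which holds, so solutions exist.
List candidates k ≡ 3 (mod 26): 3, 29, 55. Modulo 14 these are 3, 1, 13; 55 gives 13 as required.
Check: 55 mod 26 = 3, 55 mod 14 = 13. ✓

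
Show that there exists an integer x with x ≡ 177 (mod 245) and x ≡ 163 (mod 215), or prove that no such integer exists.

There is no such integer.

Reduce both congruences modulo 5, which divides 245 and 215: they say x ≡ 177 (mod 5) and x ≡ 163 (mod 5).
But 177 mod 5 = 2 while 163 mod 5 = 3, a contradiction.
So no integer satisfies both congruences.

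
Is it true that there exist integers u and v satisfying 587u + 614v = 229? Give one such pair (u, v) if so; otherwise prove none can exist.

Since gcd(587, 614) = 1, every integer is an integer combination of 587 and 614.
Run the Euclidean algorithm on 614 and 587: 614 = 1·587 + 27, 587 = 21·27 + 20, 27 = 1·20 + 7, 20 = 2·7 + 6, 7 = 1·6 + 1, 6 = 6·1 + 0.
Unwinding: 1 = 7 − 1·6 = 7 − (20 − 2·7) = −20 + 3·7 = −20 + 3·(27 − 1·20) = 3·27 − 4·20 = 3·27 − 4·(587 − 21·27) = −4·587 + 87·27 = −4·587 + 87·(614 − 1·587) = 87·614 − 91·587, i.e. 587·(-91) + 614·87 = 1.
Multiplying through by 229: u = (-91)·229 = -20839, v = 87·229 = 19923 is a solution.
Shifting by a multiple of (614, −587) keeps it a solution: u = -20839 + 34·614 = 37, v = 19923 − 34·587 = -35.
Check: 587·37 + 614·(-35) = 21719 − 21490 = 229. ✓

u = 37, v = -35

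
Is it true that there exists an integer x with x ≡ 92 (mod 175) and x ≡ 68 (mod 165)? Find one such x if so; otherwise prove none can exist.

There is no such integer.

gcd(175, 165) = 5. If x ≡ 92 (mod 175) and x ≡ 68 (mod 165), then x ≡ 92 (mod 5) and x ≡ 68 (mod 5).
But 92 mod 5 = 2 while 68 mod 5 = 3, a contradiction.
Therefore no such x exists.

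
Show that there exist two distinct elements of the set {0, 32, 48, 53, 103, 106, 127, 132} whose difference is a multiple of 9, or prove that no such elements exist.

Residues mod 9: 0↦0, 32↦5, 48↦3, 53↦8, 103↦4, 106↦7, 127↦1, 132↦6.
These 8 residues are pairwise different, hence no difference of two elements is divisible by 9.

No such pair exists.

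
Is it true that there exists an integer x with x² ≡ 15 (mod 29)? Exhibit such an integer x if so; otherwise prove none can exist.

29 is prime, so by Euler's criterion 15 is a square mod 29 iff 15^((29−1)/2) = 15^14 ≡ 1 (mod 29).
Repeated squaring mod 29: 15^2 = 225 ≡ 22; 15^4 ≡ 22² = 484 ≡ 20; 15^8 ≡ 20² = 400 ≡ 23.
Since 14 = 8 + 4 + 2, 15^14 ≡ 23 · 20 · 22; multiplying out mod 29: 23·20 = 460 ≡ 25, then 25·22 = 550 ≡ 28. Thus 15^14 ≡ 28 ≡ −1 (mod 29).
By Euler's criterion 15 is a quadratic non-residue mod 29: no x satisfies x² ≡ 15 (mod 29).

No such integer exists.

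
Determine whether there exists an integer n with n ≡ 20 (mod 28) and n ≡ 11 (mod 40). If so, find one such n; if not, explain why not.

gcd(28, 40) = 4. If n ≡ 20 (mod 28) and n ≡ 11 (mod 40), then n ≡ 20 (mod 4) and n ≡ 11 (mod 4).
However 20 ≡ 0 and 11 ≡ 3 (mod 4), and 0 ≠ 3.
Hence the system has no solution.

No such integer exists.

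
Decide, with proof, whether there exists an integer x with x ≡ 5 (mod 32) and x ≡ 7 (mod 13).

gcd(32, 13) = 1, so the Chinese Remainder Theorem guarantees exactly one residue class mod 416 satisfying both.
Write x = 5 + 32t and require 5 + 32t ≡ 7 (mod 13), i.e. 32t ≡ 2 (mod 13).
32 ≡ 6 (mod 13), so this reads 6t ≡ 2 (mod 13). Invert 6 mod 13 by the Euclidean algorithm: 13 = 2·6 + 1, 6 = 6·1 + 0; back-substituting, 1 = 13 − 2·6. Hence 6·(-2) ≡ 1, so 6⁻¹ ≡ -2 ≡ 11 (mod 13).
Therefore t ≡ 11·2 = 22 ≡ 9 (mod 13).
Taking t = 9 gives x = 5 + 32·9 = 293.
Verify: 293 = 9·32 + 5 and 293 = 22·13 + 7. ✓

x = 293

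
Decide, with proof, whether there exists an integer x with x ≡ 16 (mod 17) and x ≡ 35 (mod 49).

x = 84

Since 17 and 49 share no common factor, CRT says the pair of congruences has a solution (unique mod 833).
Any solution of the first congruence is x = 16 + 17t; substituting into the second, 17t ≡ 35 − 16 ≡ 19 (mod 49).
To invert 17 modulo 49: 49 = 2·17 + 15, 17 = 1·15 + 2, 15 = 7·2 + 1, 2 = 2·1 + 0, and unwinding, 1 = 15 − 7·2 = 15 − 7·(17 − 1·15) = −7·17 + 8·15 = −7·17 + 8·(49 − 2·17) = 8·49 − 23·17. Thus 17⁻¹ ≡ -23 ≡ 26 (mod 49).
Therefore t ≡ 26·19 = 494 ≡ 4 (mod 49).
With t = 4: x = 16 + 17·4 = 84.
Check: 84 mod 17 = 16, 84 mod 49 = 35. ✓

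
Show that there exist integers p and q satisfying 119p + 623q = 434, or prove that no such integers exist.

p = 56, q = -10

gcd(119, 623) = 7, and 7 divides 434, so integer solutions exist.
Dividing through by 7 reduces the equation to 17p + 89q = 62.
Euclidean algorithm: 89 = 5·17 + 4, 17 = 4·4 + 1, 4 = 4·1 + 0.
Back-substituting, 1 = 17 − 4·4 = 17 − 4·(89 − 5·17) = −4·89 + 21·17; that is, 17·21 + 89·(-4) = 1.
Scaling by 62 gives the particular solution (p, q) = (1302, -248).
Subtracting 14·89 from p and adding 14·17 to q gives the tidier solution (56, -10).
Check: 119·56 + 623·(-10) = 6664 − 6230 = 434. ✓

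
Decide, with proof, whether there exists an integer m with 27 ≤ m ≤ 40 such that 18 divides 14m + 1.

The values of 14m + 1 for m = 27, 28, …, 40 are 379, 393, 407, 421, 435, 449, 463, 477, 491, 505, 519, 533, 547, 561; reduced mod 18 these are 1, 15, 11, 7, 3, 17, 13, 9, 5, 1, 15, 11, 7, 3.
The residue 0 does not occur, so no m in [27, 40] makes 14m + 1 a multiple of 18.

No such integer m in that range exists.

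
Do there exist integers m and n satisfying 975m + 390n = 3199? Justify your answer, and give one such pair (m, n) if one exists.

Any value of 975m + 390n is a multiple of gcd(975, 390) = 195.
But 3199 is not a multiple of 195 (it leaves remainder 79).
Hence no integers m, n satisfy the equation.

No such integers exist.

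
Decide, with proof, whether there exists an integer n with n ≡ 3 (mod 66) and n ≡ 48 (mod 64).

No such integer exists.

Reduce both congruences modulo 2, which divides 66 and 64: they say n ≡ 3 (mod 2) and n ≡ 48 (mod 2).
But 3 mod 2 = 1 while 48 mod 2 = 0, a contradiction.
So no integer satisfies both congruences.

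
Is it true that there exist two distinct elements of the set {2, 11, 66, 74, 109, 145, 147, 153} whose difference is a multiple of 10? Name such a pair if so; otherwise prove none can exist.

No, no such pair exists.

Two integers differ by a multiple of 10 exactly when they have the same residue mod 10. The residues are 2↦2, 11↦1, 66↦6, 74↦4, 109↦9, 145↦5, 147↦7, 153↦3.
These 8 residues are pairwise different, hence no difference of two elements is divisible by 10.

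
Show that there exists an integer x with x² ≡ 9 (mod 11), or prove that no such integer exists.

x = 8 works: 8² = 64, and 64 − 9 = 55 = 5·11.

x = 8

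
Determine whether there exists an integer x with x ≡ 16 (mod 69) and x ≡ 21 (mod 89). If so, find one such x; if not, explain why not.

x = 1534

gcd(69, 89) = 1, so the Chinese Remainder Theorem guarantees exactly one residue class mod 6141 satisfying both.
Any solution of the first congruence is x = 16 + 69t; substituting into the second, 69t ≡ 21 − 16 ≡ 5 (mod 89).
Invert 69 mod 89 by the Euclidean algorithm: 89 = 1·69 + 20, 69 = 3·20 + 9, 20 = 2·9 + 2, 9 = 4·2 + 1, 2 = 2·1 + 0; back-substituting, 1 = 9 − 4·2 = 9 − 4·(20 − 2·9) = −4·20 + 9·9 = −4·20 + 9·(69 − 3·20) = 9·69 − 31·20 = 9·69 − 31·(89 − 1·69) = −31·89 + 40·69. Hence 69·40 ≡ 1, so 69⁻¹ ≡ 40 (mod 89).
Therefore t ≡ 40·5 = 200 ≡ 22 (mod 89).
With t = 22: x = 16 + 69·22 = 1534.
Indeed 1534 ≡ 16 (mod 69) and 1534 ≡ 21 (mod 89).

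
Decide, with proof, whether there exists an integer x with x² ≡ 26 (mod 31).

No such integer exists.

31 is prime, so by Euler's criterion 26 is a square mod 31 iff 26^((31−1)/2) = 26^15 ≡ 1 (mod 31).
Squaring successively (mod 31): 26^2 = 676 ≡ 25; 26^4 ≡ 25² = 625 ≡ 5; 26^8 ≡ 5² = 25 ≡ 25.
Since 15 = 8 + 4 + 2 + 1, 26^15 ≡ 25 · 5 · 25 · 26; multiplying out mod 31: 25·5 = 125 ≡ 1, then 1·25 = 25 ≡ 25, then 25·26 = 650 ≡ 30. Thus 26^15 ≡ 30 ≡ −1 (mod 31).
The value −1 means 26 is a non-residue modulo 31, so x² ≡ 26 (mod 31) is impossible.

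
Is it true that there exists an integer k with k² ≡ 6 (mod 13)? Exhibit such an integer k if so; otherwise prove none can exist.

There is no such integer.

Computing k² mod 13 for k = 0, 1, …, 6 (enough, by the symmetry k ↦ 13 − k) gives 0, 1, 4, 9, 3, 12, 10.
So the quadratic residues mod 13 are {0, 1, 3, 4, 9, 10, 12}, and 6 is not among them.
Therefore k² ≡ 6 (mod 13) has no solution.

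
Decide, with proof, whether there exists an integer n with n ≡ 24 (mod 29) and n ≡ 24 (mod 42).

gcd(29, 42) = 1, so the Chinese Remainder Theorem guarantees exactly one residue class mod 1218 satisfying both.
Write n = 24 + 29t and require 24 + 29t ≡ 24 (mod 42), i.e. 29t ≡ 0 (mod 42).
t = 0 satisfies this.
With t = 0: n = 24 + 29·0 = 24.
Indeed 24 ≡ 24 (mod 29) and 24 ≡ 24 (mod 42).

n = 24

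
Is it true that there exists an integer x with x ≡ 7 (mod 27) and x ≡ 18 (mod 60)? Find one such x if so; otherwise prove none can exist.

Reduce both congruences modulo 3, which divides 27 and 60: they say x ≡ 7 (mod 3) and x ≡ 18 (mod 3).
However 7 ≡ 1 and 18 ≡ 0 (mod 3), and 1 ≠ 0.
Hence the system has no solution.

No such integer exists.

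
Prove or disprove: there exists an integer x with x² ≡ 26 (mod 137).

Apply Euler's criterion with the prime 137: 26 is a quadratic residue iff 26^68 ≡ 1 (mod 137), and a non-residue iff it is ≡ −1.
Repeated squaring mod 137: 26^2 = 676 ≡ 128; 26^4 ≡ 128² = 16384 ≡ 81; 26^8 ≡ 81² = 6561 ≡ 122; 26^16 ≡ 122² = 14884 ≡ 88; 26^32 ≡ 88² = 7744 ≡ 72; 26^64 ≡ 72² = 5184 ≡ 115.
Since 68 = 64 + 4, 26^68 ≡ 115 · 81; multiplying out mod 137: 115·81 = 9315 ≡ 136. Thus 26^68 ≡ 136 ≡ −1 (mod 137).
By Euler's criterion 26 is a quadratic non-residue mod 137: no x satisfies x² ≡ 26 (mod 137).

No such integer exists.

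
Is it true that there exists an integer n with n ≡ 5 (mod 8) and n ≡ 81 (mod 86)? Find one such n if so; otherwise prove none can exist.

Here gcd(8, 86) = 2, and both 5 and 81 leave remainder 1 mod 2, so the system is consistent.
Put n = 5 + 8t, so we need 8t ≡ 76 (mod 86), equivalently (divide by 2) 4t ≡ 38 (mod 43).
Note 4·11 = 44 ≡ 1 (mod 43) (as 44 − 1 = 1·43), so 4⁻¹ ≡ 11.
Multiplying by 11: t ≡ 11·38 = 418 ≡ 31 (mod 43).
Then n = 5 + 8·31 = 253.
Check: 253 mod 8 = 5, 253 mod 86 = 81. ✓

n = 253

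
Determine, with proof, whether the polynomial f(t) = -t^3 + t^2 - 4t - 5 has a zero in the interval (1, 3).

Evaluate at the endpoints: f(1) = -9, f(3) = -35 — same sign (negative).
f'(t) = -3t^2 + 2t - 4 has discriminant 2² − 4·(-3)·(-4) = -44 < 0, so f' has no real roots and is negative for every real t.
Hence f is strictly decreasing on ℝ, and in particular on [1, 3]. A strictly monotone function with same-sign endpoint values stays negative on the whole interval, so f has no zero in (1, 3).

f has no root in that interval.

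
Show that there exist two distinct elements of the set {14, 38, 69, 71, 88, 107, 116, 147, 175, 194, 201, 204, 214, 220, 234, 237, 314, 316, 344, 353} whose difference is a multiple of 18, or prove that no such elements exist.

14 mod 18 = 14 and 194 mod 18 = 14, so 194 − 14 = 180 = 10·18.

Yes: 14 and 194.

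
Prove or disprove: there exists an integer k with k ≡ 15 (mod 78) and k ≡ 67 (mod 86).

k = 1185

gcd(78, 86) = 2. A simultaneous solution exists iff 15 ≡ 67 (mod 2); here 15 mod 2 = 1 = 67 mod 2, so it does.
Write k = 15 + 78t. Then 78t ≡ 67 − 15 ≡ 52 (mod 86); dividing through by 2 gives 39t ≡ 26 (mod 43).
Note 39·32 = 1248 ≡ 1 (mod 43) (as 1248 − 1 = 29·43), so 39⁻¹ ≡ 32.
Multiplying by 32: t ≡ 32·26 = 832 ≡ 15 (mod 43).
Then k = 15 + 78·15 = 1185.
Check: 1185 mod 78 = 15, 1185 mod 86 = 67. ✓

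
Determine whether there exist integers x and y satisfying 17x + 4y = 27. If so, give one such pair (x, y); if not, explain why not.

x = 3, y = -6

Since gcd(17, 4) = 1, every integer is an integer combination of 17 and 4.
Euclidean algorithm: 17 = 4·4 + 1, 4 = 4·1 + 0.
Unwinding: 1 = 17 − 4·4, i.e. 17·1 + 4·(-4) = 1.
Times 27: 17·27 + 4·(-108) = 27, so (27, -108) solves it.
The general solution is x = 27 + 4k, y = -108 − 17k; taking k = -6 gives the smaller pair x = 3, y = -6.
Check: 17·3 + 4·(-6) = 51 − 24 = 27. ✓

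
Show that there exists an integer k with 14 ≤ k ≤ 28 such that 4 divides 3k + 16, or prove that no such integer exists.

k = 16

For k = 14, 15 the values 58, 61 are not multiples of 4. k = 16 works, since 3·16 + 16 = 64 = 16·4.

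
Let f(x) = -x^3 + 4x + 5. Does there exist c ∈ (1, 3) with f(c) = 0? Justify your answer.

f(1) = 8 and f(3) = -10, which have opposite signs.
As a polynomial, f is continuous on every closed interval.
By the Intermediate Value Theorem, f takes the value 0 somewhere in the open interval.

Such a root exists.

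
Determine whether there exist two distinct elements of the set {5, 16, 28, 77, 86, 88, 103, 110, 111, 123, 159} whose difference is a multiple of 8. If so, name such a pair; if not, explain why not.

Reduce each element mod 8: 5↦5, 16↦0, 28↦4, 77↦5, 86↦6, 88↦0, 103↦7, 110↦6, 111↦7, 123↦3, 159↦7. The residue 5 repeats (at 5 and 77), and 77 − 5 = 72 = 9·8.

Yes: 5 and 77.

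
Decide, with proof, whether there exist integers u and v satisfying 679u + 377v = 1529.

u = 241, v = -430

679 and 377 are coprime, so 679u + 377v ranges over all of ℤ.
Euclidean algorithm: 679 = 1·377 + 302, 377 = 1·302 + 75, 302 = 4·75 + 2, 75 = 37·2 + 1, 2 = 2·1 + 0.
Unwinding: 1 = 75 − 37·2 = 75 − 37·(302 − 4·75) = −37·302 + 149·75 = −37·302 + 149·(377 − 1·302) = 149·377 − 186·302 = 149·377 − 186·(679 − 1·377) = −186·679 + 335·377, i.e. 679·(-186) + 377·335 = 1.
Multiplying through by 1529: u = (-186)·1529 = -284394, v = 335·1529 = 512215 is a solution.
The general solution is u = -284394 + 377k, v = 512215 − 679k; taking k = 755 gives the smaller pair u = 241, v = -430.
Check: 679·241 + 377·(-430) = 163639 − 162110 = 1529. ✓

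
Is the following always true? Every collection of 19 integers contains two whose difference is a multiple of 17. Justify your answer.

True.

There are exactly 17 possible remainders on division by 17.
Since 19 > 17, two of the 19 integers must share a residue class by the pigeonhole principle; call them a and b.
Then a ≡ b (mod 17), i.e. 17 ∣ (a − b).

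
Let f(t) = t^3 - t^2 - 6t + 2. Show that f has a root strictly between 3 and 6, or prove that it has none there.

f has no root in that interval.

The endpoint values f(3) = 2 and f(6) = 146 are both positive. Claim: f(t) > 0 for every t in (3, 6).
Substitute t = 3 + u, where 0 < u < 3 on the interval. Expanding, f(3 + u) = u^3 + 8u^2 + 15u + 2.
All 4 nonzero coefficients of this polynomial in u are positive; hence for u > 0 the value is a sum of positive terms (the constant 2 among them).
So f is strictly positive on (3, 6); no root exists in the interval.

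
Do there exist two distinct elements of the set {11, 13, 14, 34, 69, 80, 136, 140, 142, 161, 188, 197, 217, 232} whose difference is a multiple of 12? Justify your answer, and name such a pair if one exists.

The pair (13, 217) works.

Reduce each element mod 12: 11↦11, 13↦1, 14↦2, 34↦10, 69↦9, 80↦8, 136↦4, 140↦8, 142↦10, 161↦5, 188↦8, 197↦5, 217↦1, 232↦4. The residue 1 repeats (at 13 and 217), and 217 − 13 = 204 = 17·12.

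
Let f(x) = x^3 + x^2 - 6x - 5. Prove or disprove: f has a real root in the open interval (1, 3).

Such a root exists.

f(1) = -9 and f(3) = 13, which have opposite signs.
As a polynomial, f is continuous on every closed interval.
By the Intermediate Value Theorem f must vanish at some point of (1, 3).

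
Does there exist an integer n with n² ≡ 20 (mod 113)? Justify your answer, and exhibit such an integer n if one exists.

113 is prime, so by Euler's criterion 20 is a square mod 113 iff 20^((113−1)/2) = 20^56 ≡ 1 (mod 113).
Squaring successively (mod 113): 20^2 = 400 ≡ 61; 20^4 ≡ 61² = 3721 ≡ 105; 20^8 ≡ 105² = 11025 ≡ 64; 20^16 ≡ 64² = 4096 ≡ 28; 20^32 ≡ 28² = 784 ≡ 106.
Since 56 = 32 + 16 + 8, 20^56 ≡ 106 · 28 · 64; multiplying out mod 113: 106·28 = 2968 ≡ 30, then 30·64 = 1920 ≡ 112. Thus 20^56 ≡ 112 ≡ −1 (mod 113).
The value −1 means 20 is a non-residue modulo 113, so n² ≡ 20 (mod 113) is impossible.

There is no such integer.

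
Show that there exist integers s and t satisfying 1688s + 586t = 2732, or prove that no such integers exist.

Since gcd(1688, 586) = 2 and 2732 = 2·1366, Bézout's identity guarantees a solution.
Dividing through by 2 reduces the equation to 844s + 293t = 1366.
Run the Euclidean algorithm on 844 and 293: 844 = 2·293 + 258, 293 = 1·258 + 35, 258 = 7·35 + 13, 35 = 2·13 + 9, 13 = 1·9 + 4, 9 = 2·4 + 1, 4 = 4·1 + 0.
Unwinding: 1 = 9 − 2·4 = 9 − 2·(13 − 1·9) = −2·13 + 3·9 = −2·13 + 3·(35 − 2·13) = 3·35 − 8·13 = 3·35 − 8·(258 − 7·35) = −8·258 + 59·35 = −8·258 + 59·(293 − 1·258) = 59·293 − 67·258 = 59·293 − 67·(844 − 2·293) = −67·844 + 193·293, i.e. 844·(-67) + 293·193 = 1.
Multiplying through by 1366: s = (-67)·1366 = -91522, t = 193·1366 = 263638 is a solution.
Adding 313·293 to s and subtracting 313·844 from t gives the tidier solution (187, -534).
Check: 1688·187 + 586·(-534) = 315656 − 312924 = 2732. ✓

s = 187, t = -534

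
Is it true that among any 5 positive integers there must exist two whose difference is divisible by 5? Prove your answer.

Try 5 consecutive integers, 21, 22, …, 25. Their remainders mod 5 are 1, 2, 3, 4, 0 — pairwise different, as any 5 ≤ 5 consecutive integers have distinct residues.
The differences between them range over 1, …, 4, none of which is divisible by 5.

No, the set {21, 22, 23, 24, 25} is a counterexample.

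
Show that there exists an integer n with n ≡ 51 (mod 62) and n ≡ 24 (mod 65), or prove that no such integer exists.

n = 609

gcd(62, 65) = 1, so the Chinese Remainder Theorem guarantees exactly one residue class mod 4030 satisfying both.
Any solution of the first congruence is n = 51 + 62t; substituting into the second, 62t ≡ 24 − 51 ≡ 38 (mod 65).
Invert 62 mod 65 by the Euclidean algorithm: 65 = 1·62 + 3, 62 = 20·3 + 2, 3 = 1·2 + 1, 2 = 2·1 + 0; back-substituting, 1 = 3 − 1·2 = 3 − (62 − 20·3) = −62 + 21·3 = −62 + 21·(65 − 1·62) = 21·65 − 22·62. Hence 62·(-22) ≡ 1, so 62⁻¹ ≡ -22 ≡ 43 (mod 65).
Multiplying by 43: t ≡ 43·38 = 1634 ≡ 9 (mod 65).
Taking t = 9 gives n = 51 + 62·9 = 609.
Check: 609 mod 62 = 51, 609 mod 65 = 24. ✓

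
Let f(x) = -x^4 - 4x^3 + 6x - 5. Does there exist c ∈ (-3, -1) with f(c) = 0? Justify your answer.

Such a root exists.

f(-3) = 4 and f(-1) = -8, which have opposite signs.
Since f is a polynomial it is continuous on [-3, -1].
The Intermediate Value Theorem then guarantees some c ∈ (-3, -1) with f(c) = 0.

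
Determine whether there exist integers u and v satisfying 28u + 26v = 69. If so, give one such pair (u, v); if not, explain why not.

Any value of 28u + 26v is a multiple of gcd(28, 26) = 2.
However 69 leaves remainder 1 on division by 2.
So the equation is unsolvable over ℤ.

There are no such integers.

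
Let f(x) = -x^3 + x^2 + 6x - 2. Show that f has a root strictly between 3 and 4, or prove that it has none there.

No.

The endpoint values f(3) = -2 and f(4) = -26 are both negative. Claim: f(x) < 0 for every x in (3, 4).
Substitute x = 3 + u, where 0 < u < 1 on the interval. Expanding, f(3 + u) = -u^3 - 8u^2 - 15u - 2.
The nonzero coefficients here are all negative, so for u > 0 every term is negative (or zero), and the constant term -2 is strictly negative.
So f is strictly negative on (3, 4); no root exists in the interval.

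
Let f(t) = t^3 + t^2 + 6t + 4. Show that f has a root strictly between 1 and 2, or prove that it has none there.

f has no root in that interval.

f(1) = 12 and f(2) = 28, both positive.
The derivative f'(t) = 3t^2 + 2t + 6 is a quadratic with discriminant 2² − 4·3·6 = -68 < 0; it never vanishes, so it is always positive (sign of the leading coefficient).
Hence f is strictly increasing on ℝ, and in particular on [1, 2]. A strictly monotone function with same-sign endpoint values stays positive on the whole interval, so f has no zero in (1, 2).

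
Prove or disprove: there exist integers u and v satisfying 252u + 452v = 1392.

Every value of 252u + 452v is a multiple of gcd(252, 452) = 4; since 4 ∣ 1392, solutions exist.
Dividing through by 4 reduces the equation to 63u + 113v = 348.
Euclidean algorithm: 113 = 1·63 + 50, 63 = 1·50 + 13, 50 = 3·13 + 11, 13 = 1·11 + 2, 11 = 5·2 + 1, 2 = 2·1 + 0.
Unwinding: 1 = 11 − 5·2 = 11 − 5·(13 − 1·11) = −5·13 + 6·11 = −5·13 + 6·(50 − 3·13) = 6·50 − 23·13 = 6·50 − 23·(63 − 1·50) = −23·63 + 29·50 = −23·63 + 29·(113 − 1·63) = 29·113 − 52·63, i.e. 63·(-52) + 113·29 = 1.
Times 348: 63·(-18096) + 113·10092 = 348, so (-18096, 10092) solves it.
Shifting by a multiple of (113, −63) keeps it a solution: u = -18096 + 161·113 = 97, v = 10092 − 161·63 = -51.
Check: 252·97 + 452·(-51) = 24444 − 23052 = 1392. ✓

u = 97, v = -51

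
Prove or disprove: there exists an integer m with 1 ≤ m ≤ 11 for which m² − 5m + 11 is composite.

At m = 7: 7² − 5·7 + 11 = 25 = 5·5, which is composite.

m = 7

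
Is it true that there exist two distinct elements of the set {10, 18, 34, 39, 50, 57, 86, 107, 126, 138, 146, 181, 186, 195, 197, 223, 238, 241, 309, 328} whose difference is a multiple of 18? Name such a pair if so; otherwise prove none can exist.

The pair (18, 126) works.

Reduce each element mod 18: 10↦10, 18↦0, 34↦16, 39↦3, 50↦14, 57↦3, 86↦14, 107↦17, 126↦0, 138↦12, 146↦2, 181↦1, 186↦6, 195↦15, 197↦17, 223↦7, 238↦4, 241↦7, 309↦3, 328↦4. The residue 0 repeats (at 18 and 126), and 126 − 18 = 108 = 6·18.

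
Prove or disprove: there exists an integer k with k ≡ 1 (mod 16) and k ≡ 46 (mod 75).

Since 16 and 75 share no common factor, CRT says the pair of congruences has a solution (unique mod 1200).
Any solution of the first congruence is k = 1 + 16t; substituting into the second, 16t ≡ 46 − 1 ≡ 45 (mod 75).
Note 16·61 = 976 ≡ 1 (mod 75) (as 976 − 1 = 13·75), so 16⁻¹ ≡ 61.
Multiplying by 61: t ≡ 61·45 = 2745 ≡ 45 (mod 75).
Taking t = 45 gives k = 1 + 16·45 = 721.
Check: 721 mod 16 = 1, 721 mod 75 = 46. ✓

k = 721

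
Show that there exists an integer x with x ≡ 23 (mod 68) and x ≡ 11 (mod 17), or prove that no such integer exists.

Reduce both congruences modulo 17, which divides 68 and 17: they say x ≡ 23 (mod 17) and x ≡ 11 (mod 17).
These are incompatible: 23 − 11 = 12 is not divisible by 17.
Therefore no such x exists.

No, no such integer exists.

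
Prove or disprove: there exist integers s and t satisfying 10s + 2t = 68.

s = 0, t = 34

Every value of 10s + 2t is a multiple of gcd(10, 2) = 2; since 2 ∣ 68, solutions exist.
Dividing through by 2 reduces the equation to 5s + 1t = 34.
The coefficient of t is 1, so setting s = 0 and t = 34 already solves it.
Indeed 10·0 + 2·34 = 0 + 68 = 68.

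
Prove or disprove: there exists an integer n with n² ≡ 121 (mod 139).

Take n = 128. Then 128² = 16384 = 117·139 + 121, so 128² ≡ 121 (mod 139).

n = 128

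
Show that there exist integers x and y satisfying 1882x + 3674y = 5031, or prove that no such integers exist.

gcd(1882, 3674) = 2, so every integer of the form 1882x + 3674y is a multiple of 2.
However 5031 leaves remainder 1 on division by 2.
Hence no integers x, y satisfy the equation.

No, no such integers exist.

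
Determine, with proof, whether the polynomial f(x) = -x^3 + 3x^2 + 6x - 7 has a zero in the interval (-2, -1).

f(-2) = 1 and f(-1) = -9, which have opposite signs.
As a polynomial, f is continuous on every closed interval.
By the Intermediate Value Theorem f must vanish at some point of (-2, -1).

Such a root exists.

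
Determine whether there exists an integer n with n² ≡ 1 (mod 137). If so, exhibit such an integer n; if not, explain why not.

Take n = 1. Then 1² = 1, and since 0 ≤ 1 < 137 this is already reduced: 1² ≡ 1 (mod 137).

n = 1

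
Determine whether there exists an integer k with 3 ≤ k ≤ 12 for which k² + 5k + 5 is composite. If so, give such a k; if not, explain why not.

At k = 5: 5² + 5·5 + 5 = 55 = 5·11, which is composite.

k = 5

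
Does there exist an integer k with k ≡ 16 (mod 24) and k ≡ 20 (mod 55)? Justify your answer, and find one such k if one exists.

k = 1120

The moduli 24 and 55 are coprime, so by the Chinese Remainder Theorem a unique solution modulo 1320 exists.
Any solution of the first congruence is k = 16 + 24t; substituting into the second, 24t ≡ 20 − 16 ≡ 4 (mod 55).
Note 24·39 = 936 ≡ 1 (mod 55) (as 936 − 1 = 17·55), so 24⁻¹ ≡ 39.
Therefore t ≡ 39·4 = 156 ≡ 46 (mod 55).
Taking t = 46 gives k = 16 + 24·46 = 1120.
Check: 1120 mod 24 = 16, 1120 mod 55 = 20. ✓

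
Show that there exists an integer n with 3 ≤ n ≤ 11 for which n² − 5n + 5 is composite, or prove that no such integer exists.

n = 10

At n = 10: 10² − 5·10 + 5 = 55 = 5·11, which is composite.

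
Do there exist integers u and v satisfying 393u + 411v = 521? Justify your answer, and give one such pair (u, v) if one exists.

Both 393 and 411 are divisible by gcd(393, 411) = 3, hence so is any combination 393u + 411v.
But 521 is not a multiple of 3 (it leaves remainder 2).
Hence no integers u, v satisfy the equation.

No such integers exist.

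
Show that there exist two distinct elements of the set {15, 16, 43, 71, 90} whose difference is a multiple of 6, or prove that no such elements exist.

No, no such pair exists.

Two integers differ by a multiple of 6 exactly when they have the same residue mod 6. The residues are 15↦3, 16↦4, 43↦1, 71↦5, 90↦0.
No residue repeats among the 5 elements, so no pair has difference ≡ 0 (mod 6).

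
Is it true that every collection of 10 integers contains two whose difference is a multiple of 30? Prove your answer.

No, the set {47, 48, 49, 50, 51, 52, 53, 54, 55, 56} is a counterexample.

Consider the 10 integers 47, 48, …, 56. They lie in distinct residue classes modulo 30, since 10 ≤ 30.
No two share a residue, so no pair has difference divisible by 30; the claim fails for this set.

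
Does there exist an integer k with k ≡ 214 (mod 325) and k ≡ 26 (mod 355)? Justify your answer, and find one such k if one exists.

Reduce both congruences modulo 5, which divides 325 and 355: they say k ≡ 214 (mod 5) and k ≡ 26 (mod 5).
But 214 mod 5 = 4 while 26 mod 5 = 1, a contradiction.
Hence the system has no solution.

No, no such integer exists.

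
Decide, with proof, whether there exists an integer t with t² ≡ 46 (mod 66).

Reduce modulo 11, which divides 66: we would need t² ≡ 2 (mod 11).
Computing t² mod 11 for t = 0, 1, …, 5 (enough, by the symmetry t ↦ 11 − t) gives 0, 1, 4, 9, 5, 3.
So the quadratic residues mod 11 are {0, 1, 3, 4, 5, 9}, and 2 is not among them.
Hence no integer t has t² ≡ 46 (mod 66).

No such integer exists.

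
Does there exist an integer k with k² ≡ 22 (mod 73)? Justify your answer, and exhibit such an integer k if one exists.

There is no such integer.

73 is prime, so by Euler's criterion 22 is a square mod 73 iff 22^((73−1)/2) = 22^36 ≡ 1 (mod 73).
Squaring successively (mod 73): 22^2 = 484 ≡ 46; 22^4 ≡ 46² = 2116 ≡ 72; 22^8 ≡ 72² = 5184 ≡ 1; 22^16 ≡ 1² = 1 ≡ 1; 22^32 ≡ 1² = 1 ≡ 1.
Since 36 = 32 + 4, 22^36 ≡ 1 · 72; multiplying out mod 73: 1·72 = 72 ≡ 72. Thus 22^36 ≡ 72 ≡ −1 (mod 73).
The value −1 means 22 is a non-residue modulo 73, so k² ≡ 22 (mod 73) is impossible.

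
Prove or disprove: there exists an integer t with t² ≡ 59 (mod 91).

Reduce modulo 7, which divides 91: we would need t² ≡ 3 (mod 7).
Squares mod 7 repeat after t = 3 (as (−t)² = t²); for t = 0..3 they are 0, 1, 4, 2.
So the quadratic residues mod 7 are {0, 1, 2, 4}, and 3 is not among them.
Therefore t² ≡ 59 (mod 91) has no solution.

No, no such integer exists.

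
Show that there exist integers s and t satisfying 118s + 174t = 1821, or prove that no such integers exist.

No such integers exist.

gcd(118, 174) = 2, so every integer of the form 118s + 174t is a multiple of 2.
But 1821 = 2·910 + 1, so 2 ∤ 1821.
Hence no integers s, t satisfy the equation.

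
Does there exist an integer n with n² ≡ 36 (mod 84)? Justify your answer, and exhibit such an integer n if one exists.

n = 36 works: 36² = 1296, and 1296 − 36 = 1260 = 15·84.

n = 36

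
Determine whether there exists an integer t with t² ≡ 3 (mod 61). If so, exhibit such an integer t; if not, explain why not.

t = 53 works: 53² = 2809, and 2809 − 3 = 2806 = 46·61.

t = 53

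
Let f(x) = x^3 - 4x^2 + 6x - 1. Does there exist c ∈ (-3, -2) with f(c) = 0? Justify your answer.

Evaluate at the endpoints: f(-3) = -82, f(-2) = -37 — same sign (negative).
f'(x) = 3x^2 - 8x + 6 has discriminant (-8)² − 4·3·6 = -8 < 0, so f' has no real roots and is positive for every real x.
So f is strictly increasing; between -3 and -2 its values lie between f(-3) = -82 and f(-2) = -37, all negative. Therefore f has no root in (-3, -2).

f has no root in that interval.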